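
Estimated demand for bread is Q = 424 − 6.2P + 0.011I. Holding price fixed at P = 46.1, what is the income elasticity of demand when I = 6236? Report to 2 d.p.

0.33

At P = 46.1, I = 6236: Q = 206.776.
Holding P constant, ∂Q/∂I = 0.011.
η_I = (∂Q/∂I)·(I/Q) = 0.011 × (6236/206.776) = 0.33.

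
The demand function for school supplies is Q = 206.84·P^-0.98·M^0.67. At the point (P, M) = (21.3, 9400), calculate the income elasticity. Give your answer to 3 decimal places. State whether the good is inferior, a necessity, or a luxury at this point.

0.670 (necessity)

For a multiplicative demand Q = A·P^α·M^β, the income elasticity is β everywhere.
Here β = 0.67, so η = 0.670.
Since 0 < η < 1, this is a necessity.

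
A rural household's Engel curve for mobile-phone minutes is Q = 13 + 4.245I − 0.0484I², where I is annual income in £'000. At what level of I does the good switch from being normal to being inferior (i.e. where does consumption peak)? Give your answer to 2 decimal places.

43.85

dQ/dI = 4.245 − 0.0968I.
The good is inferior where dQ/dI < 0. Setting dQ/dI = 0 gives I = 4.245 / 0.0968 = 43.85.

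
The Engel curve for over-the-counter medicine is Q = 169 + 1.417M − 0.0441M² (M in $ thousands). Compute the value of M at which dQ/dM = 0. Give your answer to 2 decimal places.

16.07

dQ/dM = 1.417 − 0.0882M.
The good is inferior where dQ/dM < 0. Setting dQ/dM = 0 gives M = 1.417 / 0.0882 = 16.07.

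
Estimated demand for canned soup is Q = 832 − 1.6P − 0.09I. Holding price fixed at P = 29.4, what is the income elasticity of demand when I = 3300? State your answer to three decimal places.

At P = 29.4, I = 3300: Q = 487.960.
Holding P constant, ∂Q/∂I = −0.09.
η_I = (∂Q/∂I)·(I/Q) = -0.09 × (3300/487.960) = -0.609.

-0.609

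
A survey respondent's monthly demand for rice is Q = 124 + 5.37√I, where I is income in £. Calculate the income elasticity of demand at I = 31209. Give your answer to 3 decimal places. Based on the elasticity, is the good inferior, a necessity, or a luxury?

0.442 (necessity)

At I = 31209: Q = 1072.668.
dQ/dI = 5.37/(2√I) = 0.0151986 at this income.
η = (dQ/dI)·(I/Q) = 0.0151986 × (31209/1072.668) = 0.442.
Since 0 < η < 1, the good is a necessity.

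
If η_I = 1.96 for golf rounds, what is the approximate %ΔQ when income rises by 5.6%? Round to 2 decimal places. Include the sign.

%ΔQ ≈ η × %ΔI = 1.96 × 5.6% = 10.98%.

10.98%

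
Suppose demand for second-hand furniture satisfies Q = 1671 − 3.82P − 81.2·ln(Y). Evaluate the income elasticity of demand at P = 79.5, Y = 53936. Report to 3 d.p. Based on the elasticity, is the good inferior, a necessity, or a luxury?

-0.168 (inferior good)

At P = 79.5, Y = 53936: Q = 482.591.
Holding P constant, ∂Q/∂Y = -81.2/Y = -0.00150549.
η_Y = (∂Q/∂Y)·(Y/Q) = -0.00150549 × (53936/482.591) = -0.168.
Since η < 0, this is an inferior good.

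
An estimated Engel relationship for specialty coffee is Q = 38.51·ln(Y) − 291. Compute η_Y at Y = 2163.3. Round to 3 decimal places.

8.136

At Y = 2163.3: Q = 4.733.
dQ/dY = 38.51/Y = 0.0178015 at this income.
η = (dQ/dY)·(Y/Q) = 0.0178015 × (2163.3/4.733) = 8.136.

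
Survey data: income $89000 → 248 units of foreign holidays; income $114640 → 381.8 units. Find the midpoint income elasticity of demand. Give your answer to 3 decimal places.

ΔQ = 381.8 − 248 = 133.8; midpoint Q̄ = (248 + 381.8)/2 = 314.9.
ΔI = 114640 − 89000 = 25640; midpoint Ī = (89000 + 114640)/2 = 101820.
η = (ΔQ/Q̄) ÷ (ΔI/Ī) = (133.8/314.9) ÷ (25640/101820) = 1.687.

1.687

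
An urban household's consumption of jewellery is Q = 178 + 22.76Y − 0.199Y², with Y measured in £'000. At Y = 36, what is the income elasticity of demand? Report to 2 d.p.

At Y = 36: Q = 739.4560.
dQ/dY = 22.76 − 0.398Y = 8.43200.
η = (dQ/dY)·(Y/Q) = 8.43200 × (36/739.4560) = 0.41.

0.41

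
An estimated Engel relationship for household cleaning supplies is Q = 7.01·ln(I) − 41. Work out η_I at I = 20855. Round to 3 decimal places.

0.244

At I = 20855: Q = 28.717.
dQ/dI = 7.01/I = 0.00033613 at this income.
η = (dQ/dI)·(I/Q) = 0.00033613 × (20855/28.717) = 0.244.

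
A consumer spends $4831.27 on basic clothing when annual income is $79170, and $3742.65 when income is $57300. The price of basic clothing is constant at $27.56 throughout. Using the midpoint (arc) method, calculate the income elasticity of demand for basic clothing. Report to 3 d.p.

0.792

With a constant price, Q₁ = 4831.27/27.56 = 175.300 and Q₂ = 3742.65/27.56 = 135.800 (equivalently, work directly with expenditure since P cancels).
Midpoint %ΔQ = (3742.65 − 4831.27)/4286.96 = -0.25394; midpoint %ΔI = (57300 − 79170)/68235 = -0.32051.
η = -0.25394 / -0.32051 = 0.792.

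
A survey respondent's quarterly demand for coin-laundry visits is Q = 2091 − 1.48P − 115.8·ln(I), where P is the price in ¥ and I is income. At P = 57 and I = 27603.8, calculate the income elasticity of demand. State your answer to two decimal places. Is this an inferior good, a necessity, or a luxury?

At P = 57, I = 27603.8: Q = 822.503.
Holding P constant, ∂Q/∂I = -115.8/I = -0.00419507.
η_I = (∂Q/∂I)·(I/Q) = -0.00419507 × (27603.8/822.503) = -0.14.
Since η < 0, this is an inferior good.

-0.14 (inferior good)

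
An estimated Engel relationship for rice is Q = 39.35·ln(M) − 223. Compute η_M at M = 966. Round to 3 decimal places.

At M = 966: Q = 47.459.
dQ/dM = 39.35/M = 0.040735 at this income.
η = (dQ/dM)·(M/Q) = 0.040735 × (966/47.459) = 0.829.

0.829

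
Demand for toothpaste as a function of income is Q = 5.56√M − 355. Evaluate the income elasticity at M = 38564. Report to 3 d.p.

At M = 38564: Q = 736.857.
dQ/dM = 5.56/(2√M) = 0.0141564 at this income.
η = (dQ/dM)·(M/Q) = 0.0141564 × (38564/736.857) = 0.741.

0.741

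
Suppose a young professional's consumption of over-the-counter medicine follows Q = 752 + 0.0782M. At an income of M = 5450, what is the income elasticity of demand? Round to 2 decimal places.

0.36

At M = 5450: Q = 1178.190.
dQ/dM = 0.0782.
η = (dQ/dM)·(M/Q) = 0.0782 × (5450/1178.190) = 0.36.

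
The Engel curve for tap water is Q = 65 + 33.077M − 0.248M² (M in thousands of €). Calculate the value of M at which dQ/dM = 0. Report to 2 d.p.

dQ/dM = 33.077 − 0.496M.
The good is inferior where dQ/dM < 0. Setting dQ/dM = 0 gives M = 33.077 / 0.496 = 66.69.

66.69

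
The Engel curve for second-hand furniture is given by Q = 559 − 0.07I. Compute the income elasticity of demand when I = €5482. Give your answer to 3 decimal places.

At I = 5482: Q = 175.260.
dQ/dI = −0.07.
η = (dQ/dI)·(I/Q) = -0.07 × (5482/175.260) = -2.190.

-2.190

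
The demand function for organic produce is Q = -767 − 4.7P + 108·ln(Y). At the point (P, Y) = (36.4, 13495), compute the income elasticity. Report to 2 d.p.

1.21

At P = 36.4, Y = 13495: Q = 89.008.
Holding P constant, ∂Q/∂Y = 108/Y = 0.00800296.
η_Y = (∂Q/∂Y)·(Y/Q) = 0.00800296 × (13495/89.008) = 1.21.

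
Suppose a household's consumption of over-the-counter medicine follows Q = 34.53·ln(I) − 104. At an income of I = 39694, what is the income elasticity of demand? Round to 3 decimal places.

At I = 39694: Q = 261.637.
dQ/dI = 34.53/I = 0.000869905 at this income.
η = (dQ/dI)·(I/Q) = 0.000869905 × (39694/261.637) = 0.132.

0.132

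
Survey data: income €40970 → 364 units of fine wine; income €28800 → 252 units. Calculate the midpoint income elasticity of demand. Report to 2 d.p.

1.04

ΔQ = 252 − 364 = -112; midpoint Q̄ = (364 + 252)/2 = 308.
ΔI = 28800 − 40970 = -12170; midpoint Ī = (40970 + 28800)/2 = 34885.
η = (ΔQ/Q̄) ÷ (ΔI/Ī) = (-112/308) ÷ (-12170/34885) = 1.04.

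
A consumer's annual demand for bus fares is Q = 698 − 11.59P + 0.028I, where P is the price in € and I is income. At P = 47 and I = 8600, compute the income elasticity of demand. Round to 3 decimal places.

0.611

At P = 47, I = 8600: Q = 394.070.
Holding P constant, ∂Q/∂I = 0.028.
η_I = (∂Q/∂I)·(I/Q) = 0.028 × (8600/394.070) = 0.611.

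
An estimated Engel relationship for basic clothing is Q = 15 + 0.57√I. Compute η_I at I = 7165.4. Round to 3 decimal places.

At I = 7165.4: Q = 63.250.
dQ/dI = 0.57/(2√I) = 0.00336686 at this income.
η = (dQ/dI)·(I/Q) = 0.00336686 × (7165.4/63.250) = 0.381.

0.381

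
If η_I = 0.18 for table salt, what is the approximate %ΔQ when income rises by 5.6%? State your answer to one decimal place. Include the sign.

1.0%

%ΔQ ≈ η × %ΔI = 0.18 × 5.6% = 1.0%.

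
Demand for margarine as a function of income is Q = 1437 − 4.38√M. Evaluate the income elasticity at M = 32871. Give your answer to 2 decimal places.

-0.62

At M = 32871: Q = 642.890.
dQ/dM = -4.38/(2√M) = -0.0120792 at this income.
η = (dQ/dM)·(M/Q) = -0.0120792 × (32871/642.890) = -0.62.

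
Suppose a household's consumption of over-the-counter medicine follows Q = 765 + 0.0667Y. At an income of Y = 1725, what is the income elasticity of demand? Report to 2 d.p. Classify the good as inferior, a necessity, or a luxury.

0.13 (necessity)

At Y = 1725: Q = 880.058.
dQ/dY = 0.0667.
η = (dQ/dY)·(Y/Q) = 0.0667 × (1725/880.058) = 0.13.
Since 0 < η < 1, the good is a necessity.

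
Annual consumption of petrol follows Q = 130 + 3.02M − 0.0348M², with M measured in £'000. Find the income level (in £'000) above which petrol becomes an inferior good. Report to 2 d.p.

dQ/dM = 3.02 − 0.0696M.
The good is inferior where dQ/dM < 0. Setting dQ/dM = 0 gives M = 3.02 / 0.0696 = 43.39.

43.39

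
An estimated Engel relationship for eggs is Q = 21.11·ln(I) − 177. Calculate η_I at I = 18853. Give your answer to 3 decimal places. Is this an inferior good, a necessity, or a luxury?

0.685 (necessity)

At I = 18853: Q = 30.816.
dQ/dI = 21.11/I = 0.00111972 at this income.
η = (dQ/dI)·(I/Q) = 0.00111972 × (18853/30.816) = 0.685.
Since 0 < η < 1, the good is a necessity.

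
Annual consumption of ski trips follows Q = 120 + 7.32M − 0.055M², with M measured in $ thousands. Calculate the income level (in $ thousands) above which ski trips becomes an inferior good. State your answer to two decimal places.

dQ/dM = 7.32 − 0.11M.
The good is inferior where dQ/dM < 0. Setting dQ/dM = 0 gives M = 7.32 / 0.11 = 66.55.

66.55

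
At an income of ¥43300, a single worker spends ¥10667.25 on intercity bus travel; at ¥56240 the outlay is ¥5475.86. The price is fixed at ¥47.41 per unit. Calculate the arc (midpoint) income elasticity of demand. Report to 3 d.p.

With a constant price, Q₁ = 10667.25/47.41 = 225.000 and Q₂ = 5475.86/47.41 = 115.500 (equivalently, work directly with expenditure since P cancels).
Midpoint %ΔQ = (5475.86 − 10667.25)/8071.56 = -0.64317; midpoint %ΔI = (56240 − 43300)/49770 = 0.26000.
η = -0.64317 / 0.26000 = -2.474.

-2.474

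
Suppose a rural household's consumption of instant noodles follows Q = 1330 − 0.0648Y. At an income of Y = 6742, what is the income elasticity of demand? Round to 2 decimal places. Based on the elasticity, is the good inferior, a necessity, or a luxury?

-0.49 (inferior good)

At Y = 6742: Q = 893.118.
dQ/dY = −0.0648.
η = (dQ/dY)·(Y/Q) = -0.0648 × (6742/893.118) = -0.49.
Since η < 0, the good is an inferior good.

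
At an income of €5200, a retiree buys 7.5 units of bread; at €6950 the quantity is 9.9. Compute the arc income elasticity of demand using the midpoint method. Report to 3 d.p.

0.958

ΔQ = 9.9 − 7.5 = 2.4; midpoint Q̄ = (7.5 + 9.9)/2 = 8.7.
ΔI = 6950 − 5200 = 1750; midpoint Ī = (5200 + 6950)/2 = 6075.
η = (ΔQ/Q̄) ÷ (ΔI/Ī) = (2.4/8.7) ÷ (1750/6075) = 0.958.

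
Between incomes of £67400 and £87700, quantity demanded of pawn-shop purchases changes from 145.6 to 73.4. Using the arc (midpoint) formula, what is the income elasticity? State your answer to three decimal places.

-2.519

ΔQ = 73.4 − 145.6 = -72.2; midpoint Q̄ = (145.6 + 73.4)/2 = 109.5.
ΔI = 87700 − 67400 = 20300; midpoint Ī = (67400 + 87700)/2 = 77550.
η = (ΔQ/Q̄) ÷ (ΔI/Ī) = (-72.2/109.5) ÷ (20300/77550) = -2.519.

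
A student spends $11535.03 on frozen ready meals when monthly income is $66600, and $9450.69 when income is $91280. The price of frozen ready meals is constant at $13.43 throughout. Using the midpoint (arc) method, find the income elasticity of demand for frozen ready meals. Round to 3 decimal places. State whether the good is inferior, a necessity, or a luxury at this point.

With a constant price, Q₁ = 11535.03/13.43 = 858.900 and Q₂ = 9450.69/13.43 = 703.700 (equivalently, work directly with expenditure since P cancels).
Midpoint %ΔQ = (9450.69 − 11535.03)/10492.86 = -0.19864; midpoint %ΔI = (91280 − 66600)/78940 = 0.31264.
η = -0.19864 / 0.31264 = -0.635.
η < 0 ⇒ inferior good.

-0.635 (inferior good)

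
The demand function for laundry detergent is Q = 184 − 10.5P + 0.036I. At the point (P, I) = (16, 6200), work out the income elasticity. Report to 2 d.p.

0.93

At P = 16, I = 6200: Q = 239.200.
Holding P constant, ∂Q/∂I = 0.036.
η_I = (∂Q/∂I)·(I/Q) = 0.036 × (6200/239.200) = 0.93.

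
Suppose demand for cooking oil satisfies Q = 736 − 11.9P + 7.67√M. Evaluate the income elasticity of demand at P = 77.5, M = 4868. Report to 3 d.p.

At P = 77.5, M = 4868: Q = 348.894.
Holding P constant, ∂Q/∂M = 7.67/(2√M) = 0.0549655.
η_M = (∂Q/∂M)·(M/Q) = 0.0549655 × (4868/348.894) = 0.767.

0.767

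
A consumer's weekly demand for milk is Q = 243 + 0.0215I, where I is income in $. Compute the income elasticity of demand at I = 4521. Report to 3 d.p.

At I = 4521: Q = 340.202.
dQ/dI = 0.0215.
η = (dQ/dI)·(I/Q) = 0.0215 × (4521/340.202) = 0.286.

0.286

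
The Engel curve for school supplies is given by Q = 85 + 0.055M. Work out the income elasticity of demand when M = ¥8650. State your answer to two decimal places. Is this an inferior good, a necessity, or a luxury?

0.85 (necessity)

At M = 8650: Q = 560.750.
dQ/dM = 0.055.
η = (dQ/dM)·(M/Q) = 0.055 × (8650/560.750) = 0.85.
Since 0 < η < 1, the good is a necessity.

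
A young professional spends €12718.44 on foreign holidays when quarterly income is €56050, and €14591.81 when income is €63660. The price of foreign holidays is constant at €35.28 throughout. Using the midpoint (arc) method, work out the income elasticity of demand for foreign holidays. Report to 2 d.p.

1.08

With a constant price, Q₁ = 12718.44/35.28 = 360.500 and Q₂ = 14591.81/35.28 = 413.600 (equivalently, work directly with expenditure since P cancels).
Midpoint %ΔQ = (14591.81 − 12718.44)/13655.13 = 0.13719; midpoint %ΔI = (63660 − 56050)/59855 = 0.12714.
η = 0.13719 / 0.12714 = 1.08.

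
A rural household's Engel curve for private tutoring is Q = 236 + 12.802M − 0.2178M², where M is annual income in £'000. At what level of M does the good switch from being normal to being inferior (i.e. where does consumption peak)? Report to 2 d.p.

dQ/dM = 12.802 − 0.4356M.
The good is inferior where dQ/dM < 0. Setting dQ/dM = 0 gives M = 12.802 / 0.4356 = 29.39.

29.39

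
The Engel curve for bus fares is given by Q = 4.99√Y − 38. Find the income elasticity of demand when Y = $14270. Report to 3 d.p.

0.534

At Y = 14270: Q = 558.091.
dQ/dY = 4.99/(2√Y) = 0.0208862 at this income.
η = (dQ/dY)·(Y/Q) = 0.0208862 × (14270/558.091) = 0.534.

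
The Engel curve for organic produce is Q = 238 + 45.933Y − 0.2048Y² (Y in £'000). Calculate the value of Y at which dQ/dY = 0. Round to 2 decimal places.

112.14

dQ/dY = 45.933 − 0.4096Y.
The good is inferior where dQ/dY < 0. Setting dQ/dY = 0 gives Y = 45.933 / 0.4096 = 112.14.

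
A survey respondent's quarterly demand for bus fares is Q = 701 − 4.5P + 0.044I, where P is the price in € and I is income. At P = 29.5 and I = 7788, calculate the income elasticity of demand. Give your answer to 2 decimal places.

0.38

At P = 29.5, I = 7788: Q = 910.922.
Holding P constant, ∂Q/∂I = 0.044.
η_I = (∂Q/∂I)·(I/Q) = 0.044 × (7788/910.922) = 0.38.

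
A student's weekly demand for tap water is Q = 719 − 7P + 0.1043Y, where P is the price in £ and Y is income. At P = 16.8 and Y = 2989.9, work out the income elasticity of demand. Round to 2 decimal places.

0.34

At P = 16.8, Y = 2989.9: Q = 913.247.
Holding P constant, ∂Q/∂Y = 0.1043.
η_Y = (∂Q/∂Y)·(Y/Q) = 0.1043 × (2989.9/913.247) = 0.34.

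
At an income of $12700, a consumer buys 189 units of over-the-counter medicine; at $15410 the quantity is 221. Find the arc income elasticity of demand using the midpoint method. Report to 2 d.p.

0.81

ΔQ = 221 − 189 = 32; midpoint Q̄ = (189 + 221)/2 = 205.
ΔI = 15410 − 12700 = 2710; midpoint Ī = (12700 + 15410)/2 = 14055.
η = (ΔQ/Q̄) ÷ (ΔI/Ī) = (32/205) ÷ (2710/14055) = 0.81.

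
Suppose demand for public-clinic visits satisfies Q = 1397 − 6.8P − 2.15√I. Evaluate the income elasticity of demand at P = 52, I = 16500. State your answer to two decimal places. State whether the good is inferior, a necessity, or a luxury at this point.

-0.18 (inferior good)

At P = 52, I = 16500: Q = 767.227.
Holding P constant, ∂Q/∂I = -2.15/(2√I) = -0.00836886.
η_I = (∂Q/∂I)·(I/Q) = -0.00836886 × (16500/767.227) = -0.18.
Since η < 0, this is an inferior good.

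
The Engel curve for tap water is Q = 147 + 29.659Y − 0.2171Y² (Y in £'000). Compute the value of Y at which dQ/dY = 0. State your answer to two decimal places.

dQ/dY = 29.659 − 0.4342Y.
The good is inferior where dQ/dY < 0. Setting dQ/dY = 0 gives Y = 29.659 / 0.4342 = 68.31.

68.31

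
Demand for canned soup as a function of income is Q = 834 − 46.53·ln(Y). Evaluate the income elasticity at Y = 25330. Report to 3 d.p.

At Y = 25330: Q = 362.198.
dQ/dY = -46.53/Y = -0.00183695 at this income.
η = (dQ/dY)·(Y/Q) = -0.00183695 × (25330/362.198) = -0.128.

-0.128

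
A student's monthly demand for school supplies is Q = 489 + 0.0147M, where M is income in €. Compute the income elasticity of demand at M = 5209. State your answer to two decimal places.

At M = 5209: Q = 565.572.
dQ/dM = 0.0147.
η = (dQ/dM)·(M/Q) = 0.0147 × (5209/565.572) = 0.14.

0.14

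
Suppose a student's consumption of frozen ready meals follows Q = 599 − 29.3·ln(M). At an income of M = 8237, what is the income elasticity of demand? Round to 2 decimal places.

At M = 8237: Q = 334.820.
dQ/dM = -29.3/M = -0.00355712 at this income.
η = (dQ/dM)·(M/Q) = -0.00355712 × (8237/334.820) = -0.09.

-0.09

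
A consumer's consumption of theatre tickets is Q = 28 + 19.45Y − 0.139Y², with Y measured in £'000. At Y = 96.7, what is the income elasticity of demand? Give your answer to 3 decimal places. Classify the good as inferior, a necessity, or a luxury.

At Y = 96.7: Q = 609.0413.
dQ/dY = 19.45 − 0.278Y = -7.43260.
η = (dQ/dY)·(Y/Q) = -7.43260 × (96.7/609.0413) = -1.180.
η < 0 ⇒ inferior good.

-1.180 (inferior good)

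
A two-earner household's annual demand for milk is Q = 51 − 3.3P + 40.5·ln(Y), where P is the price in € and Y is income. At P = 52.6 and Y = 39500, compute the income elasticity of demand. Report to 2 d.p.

At P = 52.6, Y = 39500: Q = 306.074.
Holding P constant, ∂Q/∂Y = 40.5/Y = 0.00102532.
η_Y = (∂Q/∂Y)·(Y/Q) = 0.00102532 × (39500/306.074) = 0.13.

0.13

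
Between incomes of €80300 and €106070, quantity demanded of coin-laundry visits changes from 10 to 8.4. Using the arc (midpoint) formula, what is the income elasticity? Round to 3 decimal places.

ΔQ = 8.4 − 10 = -1.6; midpoint Q̄ = (10 + 8.4)/2 = 9.2.
ΔI = 106070 − 80300 = 25770; midpoint Ī = (80300 + 106070)/2 = 93185.
η = (ΔQ/Q̄) ÷ (ΔI/Ī) = (-1.6/9.2) ÷ (25770/93185) = -0.629.

-0.629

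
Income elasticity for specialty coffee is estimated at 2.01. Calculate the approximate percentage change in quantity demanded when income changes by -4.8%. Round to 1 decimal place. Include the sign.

%ΔQ ≈ η × %ΔI = 2.01 × (-4.8%) = -9.6%.

-9.6%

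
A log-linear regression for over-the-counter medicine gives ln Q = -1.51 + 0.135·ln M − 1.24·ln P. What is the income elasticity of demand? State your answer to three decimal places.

In a log-linear demand, the coefficient on ln M is the income elasticity.
So η = 0.135.

0.135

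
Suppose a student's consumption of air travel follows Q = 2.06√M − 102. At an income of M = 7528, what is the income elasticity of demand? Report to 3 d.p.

1.165

At M = 7528: Q = 76.734.
dQ/dM = 2.06/(2√M) = 0.0118713 at this income.
η = (dQ/dM)·(M/Q) = 0.0118713 × (7528/76.734) = 1.165.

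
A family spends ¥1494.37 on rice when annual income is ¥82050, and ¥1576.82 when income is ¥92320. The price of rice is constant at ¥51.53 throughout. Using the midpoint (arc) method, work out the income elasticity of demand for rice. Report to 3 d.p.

0.456

With a constant price, Q₁ = 1494.37/51.53 = 29.000 and Q₂ = 1576.82/51.53 = 30.600 (equivalently, work directly with expenditure since P cancels).
Midpoint %ΔQ = (1576.82 − 1494.37)/1535.59 = 0.05369; midpoint %ΔI = (92320 − 82050)/87185 = 0.11780.
η = 0.05369 / 0.11780 = 0.456.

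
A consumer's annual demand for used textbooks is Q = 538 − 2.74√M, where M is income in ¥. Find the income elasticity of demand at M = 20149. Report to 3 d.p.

At M = 20149: Q = 149.065.
dQ/dM = -2.74/(2√M) = -0.00965148 at this income.
η = (dQ/dM)·(M/Q) = -0.00965148 × (20149/149.065) = -1.305.

-1.305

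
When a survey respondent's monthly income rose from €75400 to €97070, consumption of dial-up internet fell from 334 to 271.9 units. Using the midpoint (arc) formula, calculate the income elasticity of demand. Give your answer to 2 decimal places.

ΔQ = 271.9 − 334 = -62.1; midpoint Q̄ = (334 + 271.9)/2 = 302.95.
ΔI = 97070 − 75400 = 21670; midpoint Ī = (75400 + 97070)/2 = 86235.
η = (ΔQ/Q̄) ÷ (ΔI/Ī) = (-62.1/302.95) ÷ (21670/86235) = -0.82.

-0.82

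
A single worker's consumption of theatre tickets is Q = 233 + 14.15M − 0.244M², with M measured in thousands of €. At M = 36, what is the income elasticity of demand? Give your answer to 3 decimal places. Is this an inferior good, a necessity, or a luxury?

At M = 36: Q = 426.1760.
dQ/dM = 14.15 − 0.488M = -3.41800.
η = (dQ/dM)·(M/Q) = -3.41800 × (36/426.1760) = -0.289.
η < 0 ⇒ inferior good.

-0.289 (inferior good)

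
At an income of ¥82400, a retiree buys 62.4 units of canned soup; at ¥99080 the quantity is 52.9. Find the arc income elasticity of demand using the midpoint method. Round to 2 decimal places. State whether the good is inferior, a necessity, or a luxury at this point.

ΔQ = 52.9 − 62.4 = -9.5; midpoint Q̄ = (62.4 + 52.9)/2 = 57.65.
ΔI = 99080 − 82400 = 16680; midpoint Ī = (82400 + 99080)/2 = 90740.
η = (ΔQ/Q̄) ÷ (ΔI/Ī) = (-9.5/57.65) ÷ (16680/90740) = -0.90.
η < 0 ⇒ inferior good.

-0.90 (inferior good)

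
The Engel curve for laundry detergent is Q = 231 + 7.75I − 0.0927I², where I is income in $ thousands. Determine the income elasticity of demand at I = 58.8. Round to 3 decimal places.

At I = 58.8: Q = 366.1953.
dQ/dI = 7.75 − 0.1854I = -3.15152.
η = (dQ/dI)·(I/Q) = -3.15152 × (58.8/366.1953) = -0.506.

-0.506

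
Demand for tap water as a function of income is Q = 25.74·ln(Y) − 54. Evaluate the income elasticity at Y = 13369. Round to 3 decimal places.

At Y = 13369: Q = 190.548.
dQ/dY = 25.74/Y = 0.00192535 at this income.
η = (dQ/dY)·(Y/Q) = 0.00192535 × (13369/190.548) = 0.135.

0.135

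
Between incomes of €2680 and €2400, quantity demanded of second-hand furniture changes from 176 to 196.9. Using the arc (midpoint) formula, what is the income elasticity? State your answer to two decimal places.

ΔQ = 196.9 − 176 = 20.9; midpoint Q̄ = (176 + 196.9)/2 = 186.45.
ΔI = 2400 − 2680 = -280; midpoint Ī = (2680 + 2400)/2 = 2540.
η = (ΔQ/Q̄) ÷ (ΔI/Ī) = (20.9/186.45) ÷ (-280/2540) = -1.02.

-1.02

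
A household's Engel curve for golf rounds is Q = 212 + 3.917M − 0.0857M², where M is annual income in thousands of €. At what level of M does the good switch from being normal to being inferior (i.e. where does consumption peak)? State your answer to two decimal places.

dQ/dM = 3.917 − 0.1714M.
The good is inferior where dQ/dM < 0. Setting dQ/dM = 0 gives M = 3.917 / 0.1714 = 22.85.

22.85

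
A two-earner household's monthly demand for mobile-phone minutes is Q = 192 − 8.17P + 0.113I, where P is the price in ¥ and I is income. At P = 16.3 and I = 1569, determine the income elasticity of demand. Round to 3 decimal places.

At P = 16.3, I = 1569: Q = 236.126.
Holding P constant, ∂Q/∂I = 0.113.
η_I = (∂Q/∂I)·(I/Q) = 0.113 × (1569/236.126) = 0.751.

0.751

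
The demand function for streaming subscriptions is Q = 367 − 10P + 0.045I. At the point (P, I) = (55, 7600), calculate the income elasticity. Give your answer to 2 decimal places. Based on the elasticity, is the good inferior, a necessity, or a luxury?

2.15 (luxury)

At P = 55, I = 7600: Q = 159.000.
Holding P constant, ∂Q/∂I = 0.045.
η_I = (∂Q/∂I)·(I/Q) = 0.045 × (7600/159.000) = 2.15.
Since η > 1, this is a luxury.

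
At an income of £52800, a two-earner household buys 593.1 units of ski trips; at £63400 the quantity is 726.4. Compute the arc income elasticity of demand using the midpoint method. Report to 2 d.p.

ΔQ = 726.4 − 593.1 = 133.3; midpoint Q̄ = (593.1 + 726.4)/2 = 659.75.
ΔI = 63400 − 52800 = 10600; midpoint Ī = (52800 + 63400)/2 = 58100.
η = (ΔQ/Q̄) ÷ (ΔI/Ī) = (133.3/659.75) ÷ (10600/58100) = 1.11.

1.11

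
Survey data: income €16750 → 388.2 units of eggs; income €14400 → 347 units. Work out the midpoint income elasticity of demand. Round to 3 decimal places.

0.743

ΔQ = 347 − 388.2 = -41.2; midpoint Q̄ = (388.2 + 347)/2 = 367.6.
ΔI = 14400 − 16750 = -2350; midpoint Ī = (16750 + 14400)/2 = 15575.
η = (ΔQ/Q̄) ÷ (ΔI/Ī) = (-41.2/367.6) ÷ (-2350/15575) = 0.743.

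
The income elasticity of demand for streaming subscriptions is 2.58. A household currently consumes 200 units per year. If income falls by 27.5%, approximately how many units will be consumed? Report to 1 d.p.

%ΔQ ≈ η × %ΔI = 2.58 × (-27.5%) = -70.95%.
New Q ≈ 200 × (1 − 0.7095) = 58.1.

58.1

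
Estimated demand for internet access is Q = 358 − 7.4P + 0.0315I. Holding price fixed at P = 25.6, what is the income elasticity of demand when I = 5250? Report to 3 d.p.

0.495

At P = 25.6, I = 5250: Q = 333.935.
Holding P constant, ∂Q/∂I = 0.0315.
η_I = (∂Q/∂I)·(I/Q) = 0.0315 × (5250/333.935) = 0.495.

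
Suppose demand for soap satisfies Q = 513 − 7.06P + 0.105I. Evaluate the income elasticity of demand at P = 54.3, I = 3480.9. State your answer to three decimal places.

At P = 54.3, I = 3480.9: Q = 495.137.
Holding P constant, ∂Q/∂I = 0.105.
η_I = (∂Q/∂I)·(I/Q) = 0.105 × (3480.9/495.137) = 0.738.

0.738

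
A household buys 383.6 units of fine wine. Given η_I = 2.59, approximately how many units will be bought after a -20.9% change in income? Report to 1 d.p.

176.0

%ΔQ ≈ η × %ΔI = 2.59 × (-20.9%) = -54.131%.
New Q ≈ 383.6 × (1 − 0.54131) = 176.0.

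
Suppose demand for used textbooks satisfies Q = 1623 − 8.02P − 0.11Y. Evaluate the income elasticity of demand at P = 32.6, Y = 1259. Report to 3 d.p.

At P = 32.6, Y = 1259: Q = 1223.058.
Holding P constant, ∂Q/∂Y = −0.11.
η_Y = (∂Q/∂Y)·(Y/Q) = -0.11 × (1259/1223.058) = -0.113.

-0.113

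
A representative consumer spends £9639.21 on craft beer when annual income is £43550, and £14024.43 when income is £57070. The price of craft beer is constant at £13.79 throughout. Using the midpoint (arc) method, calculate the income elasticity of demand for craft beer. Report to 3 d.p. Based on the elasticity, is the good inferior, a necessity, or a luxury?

1.379 (luxury)

With a constant price, Q₁ = 9639.21/13.79 = 699.000 and Q₂ = 14024.43/13.79 = 1017.000 (equivalently, work directly with expenditure since P cancels).
Midpoint %ΔQ = (14024.43 − 9639.21)/11831.82 = 0.37063; midpoint %ΔI = (57070 − 43550)/50310 = 0.26873.
η = 0.37063 / 0.26873 = 1.379.
η > 1 ⇒ luxury.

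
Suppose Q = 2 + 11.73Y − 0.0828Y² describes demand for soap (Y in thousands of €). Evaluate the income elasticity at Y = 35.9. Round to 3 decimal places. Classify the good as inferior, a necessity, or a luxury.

At Y = 35.9: Q = 316.3935.
dQ/dY = 11.73 − 0.1656Y = 5.78496.
η = (dQ/dY)·(Y/Q) = 5.78496 × (35.9/316.3935) = 0.656.
0 < η < 1 ⇒ necessity.

0.656 (necessity)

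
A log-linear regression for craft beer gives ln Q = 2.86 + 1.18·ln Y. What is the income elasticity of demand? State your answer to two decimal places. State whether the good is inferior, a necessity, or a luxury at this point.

1.18 (luxury)

In a log-linear demand, the coefficient on ln Y is the income elasticity.
So η = 1.18.
η > 1 ⇒ luxury.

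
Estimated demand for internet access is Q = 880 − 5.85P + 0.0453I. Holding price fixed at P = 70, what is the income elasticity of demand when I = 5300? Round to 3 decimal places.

At P = 70, I = 5300: Q = 710.590.
Holding P constant, ∂Q/∂I = 0.0453.
η_I = (∂Q/∂I)·(I/Q) = 0.0453 × (5300/710.590) = 0.338.

0.338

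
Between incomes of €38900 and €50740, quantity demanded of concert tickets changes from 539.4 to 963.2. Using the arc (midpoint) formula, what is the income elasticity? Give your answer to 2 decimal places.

ΔQ = 963.2 − 539.4 = 423.8; midpoint Q̄ = (539.4 + 963.2)/2 = 751.3.
ΔI = 50740 − 38900 = 11840; midpoint Ī = (38900 + 50740)/2 = 44820.
η = (ΔQ/Q̄) ÷ (ΔI/Ī) = (423.8/751.3) ÷ (11840/44820) = 2.14.

2.14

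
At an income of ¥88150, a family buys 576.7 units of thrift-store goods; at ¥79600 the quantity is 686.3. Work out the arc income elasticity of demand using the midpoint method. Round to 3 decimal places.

ΔQ = 686.3 − 576.7 = 109.6; midpoint Q̄ = (576.7 + 686.3)/2 = 631.5.
ΔI = 79600 − 88150 = -8550; midpoint Ī = (88150 + 79600)/2 = 83875.
η = (ΔQ/Q̄) ÷ (ΔI/Ī) = (109.6/631.5) ÷ (-8550/83875) = -1.703.

-1.703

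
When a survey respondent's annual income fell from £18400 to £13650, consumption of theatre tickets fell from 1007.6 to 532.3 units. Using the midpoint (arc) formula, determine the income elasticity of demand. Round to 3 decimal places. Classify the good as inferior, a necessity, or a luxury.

ΔQ = 532.3 − 1007.6 = -475.3; midpoint Q̄ = (1007.6 + 532.3)/2 = 769.95.
ΔI = 13650 − 18400 = -4750; midpoint Ī = (18400 + 13650)/2 = 16025.
η = (ΔQ/Q̄) ÷ (ΔI/Ī) = (-475.3/769.95) ÷ (-4750/16025) = 2.083.
η > 1 ⇒ luxury.

2.083 (luxury)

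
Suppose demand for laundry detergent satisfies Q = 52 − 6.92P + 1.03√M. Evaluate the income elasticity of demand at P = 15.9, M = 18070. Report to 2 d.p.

0.86

At P = 15.9, M = 18070: Q = 80.429.
Holding P constant, ∂Q/∂M = 1.03/(2√M) = 0.00383114.
η_M = (∂Q/∂M)·(M/Q) = 0.00383114 × (18070/80.429) = 0.86.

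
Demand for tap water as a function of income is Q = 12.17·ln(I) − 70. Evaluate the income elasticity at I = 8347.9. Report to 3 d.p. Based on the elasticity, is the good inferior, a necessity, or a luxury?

0.305 (necessity)

At I = 8347.9: Q = 39.892.
dQ/dI = 12.17/I = 0.00145785 at this income.
η = (dQ/dI)·(I/Q) = 0.00145785 × (8347.9/39.892) = 0.305.
Since 0 < η < 1, the good is a necessity.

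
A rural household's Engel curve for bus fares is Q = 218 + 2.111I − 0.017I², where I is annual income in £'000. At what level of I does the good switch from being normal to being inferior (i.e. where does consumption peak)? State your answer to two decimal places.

dQ/dI = 2.111 − 0.034I.
The good is inferior where dQ/dI < 0. Setting dQ/dI = 0 gives I = 2.111 / 0.034 = 62.09.

62.09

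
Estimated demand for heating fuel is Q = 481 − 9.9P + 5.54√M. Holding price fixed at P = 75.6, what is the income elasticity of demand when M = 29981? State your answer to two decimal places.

At P = 75.6, M = 29981: Q = 691.812.
Holding P constant, ∂Q/∂M = 5.54/(2√M) = 0.0159977.
η_M = (∂Q/∂M)·(M/Q) = 0.0159977 × (29981/691.812) = 0.69.

0.69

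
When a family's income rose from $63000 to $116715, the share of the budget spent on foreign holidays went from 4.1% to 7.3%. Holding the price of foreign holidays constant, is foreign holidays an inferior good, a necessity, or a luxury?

luxury

The budget share rises as income rises, so η > 1.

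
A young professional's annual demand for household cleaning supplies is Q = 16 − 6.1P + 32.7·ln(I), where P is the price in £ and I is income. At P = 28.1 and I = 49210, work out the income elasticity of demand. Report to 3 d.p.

0.165

At P = 28.1, I = 49210: Q = 197.876.
Holding P constant, ∂Q/∂I = 32.7/I = 0.000664499.
η_I = (∂Q/∂I)·(I/Q) = 0.000664499 × (49210/197.876) = 0.165.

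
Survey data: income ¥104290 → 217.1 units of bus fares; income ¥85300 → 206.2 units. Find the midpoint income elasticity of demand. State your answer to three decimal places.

0.257

ΔQ = 206.2 − 217.1 = -10.9; midpoint Q̄ = (217.1 + 206.2)/2 = 211.65.
ΔI = 85300 − 104290 = -18990; midpoint Ī = (104290 + 85300)/2 = 94795.
η = (ΔQ/Q̄) ÷ (ΔI/Ī) = (-10.9/211.65) ÷ (-18990/94795) = 0.257.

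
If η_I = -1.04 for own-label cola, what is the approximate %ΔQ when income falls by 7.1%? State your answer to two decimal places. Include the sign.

7.38%

%ΔQ ≈ η × %ΔI = -1.04 × (-7.1%) = 7.38%.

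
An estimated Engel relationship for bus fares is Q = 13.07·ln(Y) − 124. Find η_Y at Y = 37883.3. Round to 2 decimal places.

At Y = 37883.3: Q = 13.787.
dQ/dY = 13.07/Y = 0.000345007 at this income.
η = (dQ/dY)·(Y/Q) = 0.000345007 × (37883.3/13.787) = 0.95.

0.95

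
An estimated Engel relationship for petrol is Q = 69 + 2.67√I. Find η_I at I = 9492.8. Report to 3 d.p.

0.395

At I = 9492.8: Q = 329.141.
dQ/dI = 2.67/(2√I) = 0.013702 at this income.
η = (dQ/dI)·(I/Q) = 0.013702 × (9492.8/329.141) = 0.395.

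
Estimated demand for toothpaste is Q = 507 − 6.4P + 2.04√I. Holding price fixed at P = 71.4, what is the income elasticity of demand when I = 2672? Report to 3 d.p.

0.339

At P = 71.4, I = 2672: Q = 155.490.
Holding P constant, ∂Q/∂I = 2.04/(2√I) = 0.0197325.
η_I = (∂Q/∂I)·(I/Q) = 0.0197325 × (2672/155.490) = 0.339.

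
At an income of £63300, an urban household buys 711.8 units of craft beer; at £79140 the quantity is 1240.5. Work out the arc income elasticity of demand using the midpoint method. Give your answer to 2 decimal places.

2.44

ΔQ = 1240.5 − 711.8 = 528.7; midpoint Q̄ = (711.8 + 1240.5)/2 = 976.15.
ΔI = 79140 − 63300 = 15840; midpoint Ī = (63300 + 79140)/2 = 71220.
η = (ΔQ/Q̄) ÷ (ΔI/Ī) = (528.7/976.15) ÷ (15840/71220) = 2.44.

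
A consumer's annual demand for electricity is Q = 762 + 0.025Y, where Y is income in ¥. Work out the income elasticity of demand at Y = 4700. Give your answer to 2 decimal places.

At Y = 4700: Q = 879.500.
dQ/dY = 0.025.
η = (dQ/dY)·(Y/Q) = 0.025 × (4700/879.500) = 0.13.

0.13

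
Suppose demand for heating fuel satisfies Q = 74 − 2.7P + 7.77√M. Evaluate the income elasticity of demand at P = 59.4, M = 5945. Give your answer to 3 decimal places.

At P = 59.4, M = 5945: Q = 512.717.
Holding P constant, ∂Q/∂M = 7.77/(2√M) = 0.0503866.
η_M = (∂Q/∂M)·(M/Q) = 0.0503866 × (5945/512.717) = 0.584.

0.584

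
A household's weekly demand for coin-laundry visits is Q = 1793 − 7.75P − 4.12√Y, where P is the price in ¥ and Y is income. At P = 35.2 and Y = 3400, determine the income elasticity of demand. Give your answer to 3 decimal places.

At P = 35.2, Y = 3400: Q = 1279.965.
Holding P constant, ∂Q/∂Y = -4.12/(2√Y) = -0.0353287.
η_Y = (∂Q/∂Y)·(Y/Q) = -0.0353287 × (3400/1279.965) = -0.094.

-0.094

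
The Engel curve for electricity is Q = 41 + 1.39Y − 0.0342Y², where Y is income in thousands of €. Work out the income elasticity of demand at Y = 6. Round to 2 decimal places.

0.12

At Y = 6: Q = 48.1088.
dQ/dY = 1.39 − 0.0684Y = 0.97960.
η = (dQ/dY)·(Y/Q) = 0.97960 × (6/48.1088) = 0.12.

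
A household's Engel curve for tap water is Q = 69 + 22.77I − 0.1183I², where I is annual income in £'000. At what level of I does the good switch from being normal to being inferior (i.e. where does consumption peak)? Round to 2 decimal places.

96.24

dQ/dI = 22.77 − 0.2366I.
The good is inferior where dQ/dI < 0. Setting dQ/dI = 0 gives I = 22.77 / 0.2366 = 96.24.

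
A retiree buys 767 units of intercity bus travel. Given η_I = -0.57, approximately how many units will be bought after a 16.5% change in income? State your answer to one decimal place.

%ΔQ ≈ η × %ΔI = -0.57 × 16.5% = -9.405%.
New Q ≈ 767 × (1 − 0.09405) = 694.9.

694.9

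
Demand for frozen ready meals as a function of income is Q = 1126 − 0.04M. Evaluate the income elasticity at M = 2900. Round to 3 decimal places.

At M = 2900: Q = 1010.000.
dQ/dM = −0.04.
η = (dQ/dM)·(M/Q) = -0.04 × (2900/1010.000) = -0.115.

-0.115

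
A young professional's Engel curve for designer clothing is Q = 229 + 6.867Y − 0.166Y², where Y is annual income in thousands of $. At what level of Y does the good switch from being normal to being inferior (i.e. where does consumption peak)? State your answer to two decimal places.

20.68

dQ/dY = 6.867 − 0.332Y.
The good is inferior where dQ/dY < 0. Setting dQ/dY = 0 gives Y = 6.867 / 0.332 = 20.68.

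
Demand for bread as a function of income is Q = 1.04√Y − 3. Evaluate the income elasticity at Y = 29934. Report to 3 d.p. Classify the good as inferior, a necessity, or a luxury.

0.508 (necessity)

At Y = 29934: Q = 176.935.
dQ/dY = 1.04/(2√Y) = 0.00300553 at this income.
η = (dQ/dY)·(Y/Q) = 0.00300553 × (29934/176.935) = 0.508.
Since 0 < η < 1, the good is a necessity.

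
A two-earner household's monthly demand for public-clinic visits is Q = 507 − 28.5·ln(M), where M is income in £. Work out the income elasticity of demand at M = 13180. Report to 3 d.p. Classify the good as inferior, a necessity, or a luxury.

At M = 13180: Q = 236.636.
dQ/dM = -28.5/M = -0.00216237 at this income.
η = (dQ/dM)·(M/Q) = -0.00216237 × (13180/236.636) = -0.120.
Since η < 0, the good is an inferior good.

-0.120 (inferior good)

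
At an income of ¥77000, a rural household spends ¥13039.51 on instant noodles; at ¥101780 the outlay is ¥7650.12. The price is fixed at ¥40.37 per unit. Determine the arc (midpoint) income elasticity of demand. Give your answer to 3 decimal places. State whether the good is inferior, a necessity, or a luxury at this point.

-1.879 (inferior good)

With a constant price, Q₁ = 13039.51/40.37 = 323.000 and Q₂ = 7650.12/40.37 = 189.500 (equivalently, work directly with expenditure since P cancels).
Midpoint %ΔQ = (7650.12 − 13039.51)/10344.82 = -0.52098; midpoint %ΔI = (101780 − 77000)/89390 = 0.27721.
η = -0.52098 / 0.27721 = -1.879.
η < 0 ⇒ inferior good.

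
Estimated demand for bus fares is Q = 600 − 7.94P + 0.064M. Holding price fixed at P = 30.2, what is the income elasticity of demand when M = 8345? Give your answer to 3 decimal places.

At P = 30.2, M = 8345: Q = 894.292.
Holding P constant, ∂Q/∂M = 0.064.
η_M = (∂Q/∂M)·(M/Q) = 0.064 × (8345/894.292) = 0.597.

0.597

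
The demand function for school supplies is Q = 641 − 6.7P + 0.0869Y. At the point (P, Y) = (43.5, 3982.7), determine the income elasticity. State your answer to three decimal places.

0.498

At P = 43.5, Y = 3982.7: Q = 695.647.
Holding P constant, ∂Q/∂Y = 0.0869.
η_Y = (∂Q/∂Y)·(Y/Q) = 0.0869 × (3982.7/695.647) = 0.498.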